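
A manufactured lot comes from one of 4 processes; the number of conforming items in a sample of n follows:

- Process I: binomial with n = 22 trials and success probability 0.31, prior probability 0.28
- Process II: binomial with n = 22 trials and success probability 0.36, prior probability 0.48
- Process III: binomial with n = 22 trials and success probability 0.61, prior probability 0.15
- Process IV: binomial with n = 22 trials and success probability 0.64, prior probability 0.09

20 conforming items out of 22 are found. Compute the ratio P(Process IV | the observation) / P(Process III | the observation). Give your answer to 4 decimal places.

Since P(k|x) ∝ w_k f_k(x), the posterior odds are w_i f_i(x) / (w_j f_j(x)).
Component likelihoods at x = 20 conforming items out of 22:
  L_I = C(22,20)·0.31^20·0.69^2 = 231·6.71791e-11·0.4761 = 7.38829e-09
  L_II = C(22,20)·0.36^20·0.64^2 = 231·1.33675e-09·0.4096 = 1.2648e-07
  L_III = C(22,20)·0.61^20·0.39^2 = 231·5.08858e-05·0.1521 = 0.00178788
  L_IV = C(22,20)·0.64^20·0.36^2 = 231·0.000132923·0.1296 = 0.00397939
0.000358145 / 0.000268182 ≈ 1.3355

1.3355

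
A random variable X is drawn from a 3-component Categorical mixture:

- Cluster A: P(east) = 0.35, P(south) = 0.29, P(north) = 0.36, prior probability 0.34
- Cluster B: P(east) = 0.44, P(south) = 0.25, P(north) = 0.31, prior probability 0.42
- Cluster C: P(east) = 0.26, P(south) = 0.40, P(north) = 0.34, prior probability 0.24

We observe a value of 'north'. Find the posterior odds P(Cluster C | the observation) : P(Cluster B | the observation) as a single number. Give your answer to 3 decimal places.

0.627

Since P(k|x) ∝ w_k f_k(x), the posterior odds are w_i f_i(x) / (w_j f_j(x)).
Evaluate each component's likelihood at the observed value:
  f_A = P(north | comp) = 0.36
  f_B = P(north | comp) = 0.31
  f_C = P(north | comp) = 0.34
Posterior odds = (w_C·f_C) / (w_B·f_B) = (0.24·0.34) / (0.42·0.31) = 0.0816 / 0.1302 ≈ 0.627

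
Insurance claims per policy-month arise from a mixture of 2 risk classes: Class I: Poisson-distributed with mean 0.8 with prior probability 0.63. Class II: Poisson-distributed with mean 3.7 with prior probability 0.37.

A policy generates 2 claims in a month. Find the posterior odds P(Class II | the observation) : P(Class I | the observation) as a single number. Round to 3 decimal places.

Posterior odds = (w_i f_i(x)) / (w_j f_j(x)); the normalising sum cancels.
Poisson probabilities:
  f_I = 0.143785
  f_II = 0.169233
Posterior odds = (w_II·f_II) / (w_I·f_I) = (0.37·0.169233) / (0.63·0.143785) = 0.062616 / 0.0905847 ≈ 0.691

0.691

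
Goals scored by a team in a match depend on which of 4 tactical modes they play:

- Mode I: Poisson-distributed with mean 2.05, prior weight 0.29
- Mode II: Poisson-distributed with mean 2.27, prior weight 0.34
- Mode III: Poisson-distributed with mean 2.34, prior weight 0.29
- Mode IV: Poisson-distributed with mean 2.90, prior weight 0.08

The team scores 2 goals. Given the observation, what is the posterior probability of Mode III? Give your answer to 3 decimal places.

Apply Bayes' rule: the posterior for each component is proportional to its prior times its likelihood at x.
Component likelihoods at x = 2 goals:
  p_I = e^(−2.05)·2.05^2/2! = 0.270504
  p_II = e^(−2.27)·2.27^2/2! = 0.266179
  p_III = e^(−2.34)·2.34^2/2! = 0.263726
  p_IV = e^(−2.90)·2.90^2/2! = 0.231373
Prior × likelihood for each component:
  π_I·p_I = 0.29 × 0.270504 = 0.0784462
  π_II·p_II = 0.34 × 0.266179 = 0.0905007
  π_III·p_III = 0.29 × 0.263726 = 0.0764805
  π_IV·p_IV = 0.08 × 0.231373 = 0.0185098
Normaliser: 0.0784462 + 0.0905007 + 0.0764805 + 0.0185098 = 0.263937
So the posterior for Mode III is 0.0764805 / 0.263937 ≈ 0.290.

0.290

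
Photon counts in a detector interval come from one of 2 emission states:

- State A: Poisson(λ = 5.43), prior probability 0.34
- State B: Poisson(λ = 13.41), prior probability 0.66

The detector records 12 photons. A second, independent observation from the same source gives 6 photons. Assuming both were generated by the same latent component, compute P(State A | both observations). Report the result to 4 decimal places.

Apply Bayes' rule: the posterior for each component is proportional to its prior times its likelihood at x.
Since both observations come from the same component, the likelihood for component k is f_k(x₁)·f_k(x₂).
  L_A = [0.00601232] × [0.156044] = 0.000938187
  L_B = [0.105906] × [0.0121158] = 0.00128313
Unnormalised posteriors:
  π_A·L_A = 0.34 × 0.000938187 = 0.000318984
  π_B·L_B = 0.66 × 0.00128313 = 0.000846866
Denominator: 0.000318984 + 0.000846866 = 0.00116585
P(State A | x) ≈ 0.2736

0.2736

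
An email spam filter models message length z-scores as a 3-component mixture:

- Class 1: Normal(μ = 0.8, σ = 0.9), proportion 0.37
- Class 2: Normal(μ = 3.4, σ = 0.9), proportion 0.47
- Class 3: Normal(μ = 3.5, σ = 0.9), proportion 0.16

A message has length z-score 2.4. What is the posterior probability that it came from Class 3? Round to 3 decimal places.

0.187

Posterior ∝ prior × likelihood, so P(k | x) ∝ P(Z=k) f_k(x); normalise over all components.
Normal densities:
  f_1 = 0.0912799
  f_2 = 0.239103
  f_3 = 0.210033
Prior × likelihood for each component:
  P(Z=1)·f_1 = 0.37 × 0.0912799 = 0.0337736
  P(Z=2)·f_2 = 0.47 × 0.239103 = 0.112378
  P(Z=3)·f_3 = 0.16 × 0.210033 = 0.0336052
Sum: 0.0337736 + 0.112378 + 0.0336052 = 0.179757
So the posterior for Class 3 is 0.0336052 / 0.179757 ≈ 0.187.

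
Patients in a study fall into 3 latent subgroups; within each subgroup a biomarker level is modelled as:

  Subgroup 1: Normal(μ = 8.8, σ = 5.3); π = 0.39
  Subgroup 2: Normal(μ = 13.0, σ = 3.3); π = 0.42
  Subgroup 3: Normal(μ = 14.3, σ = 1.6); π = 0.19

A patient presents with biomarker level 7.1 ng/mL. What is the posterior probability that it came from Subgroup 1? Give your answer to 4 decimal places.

Apply Bayes' rule: the posterior for each component is proportional to its prior times its likelihood at x.
Evaluate each component's likelihood at the observed value:
  p_1 = (1/(5.3·√(2π)))·exp(−(7.1−8.8)²/(2·5.3²)) = 0.075272·exp(-0.05144) = 0.0714979
  p_2 = (1/(3.3·√(2π)))·exp(−(7.1−13.0)²/(2·3.3²)) = 0.120892·exp(-1.59826) = 0.0244502
  p_3 = (1/(1.6·√(2π)))·exp(−(7.1−14.3)²/(2·1.6²)) = 0.249339·exp(-10.12500) = 9.98984e-06
Multiply by the mixture weights:
  π_1·p_1 = 0.39 × 0.0714979 = 0.0278842
  π_2·p_2 = 0.42 × 0.0244502 = 0.0102691
  π_3·p_3 = 0.19 × 9.98984e-06 = 1.89807e-06
Evidence: 0.0278842 + 0.0102691 + 1.89807e-06 = 0.0381552
P(Subgroup 1 | x) ≈ 0.7308

0.7308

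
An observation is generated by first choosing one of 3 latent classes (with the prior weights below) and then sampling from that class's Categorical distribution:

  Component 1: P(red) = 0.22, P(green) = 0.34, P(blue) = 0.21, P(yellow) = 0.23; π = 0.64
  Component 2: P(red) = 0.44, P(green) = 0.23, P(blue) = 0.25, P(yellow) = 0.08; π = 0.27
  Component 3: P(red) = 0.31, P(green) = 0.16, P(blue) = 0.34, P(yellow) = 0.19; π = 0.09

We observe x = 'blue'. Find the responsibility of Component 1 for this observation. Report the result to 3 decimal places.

Posterior ∝ prior × likelihood, so P(k | x) ∝ w_k f_k(x); normalise over all components.
Evaluate each component's likelihood at the observed value:
  L_1 = 0.21
  L_2 = 0.25
  L_3 = 0.34
Prior × likelihood for each component:
  w_1·L_1 = 0.64 × 0.21 = 0.1344
  w_2·L_2 = 0.27 × 0.25 = 0.0675
  w_3·L_3 = 0.09 × 0.34 = 0.0306
Marginal: 0.1344 + 0.0675 + 0.0306 = 0.2325
Responsibility of Component 1: 0.1344 / 0.2325 ≈ 0.578

0.578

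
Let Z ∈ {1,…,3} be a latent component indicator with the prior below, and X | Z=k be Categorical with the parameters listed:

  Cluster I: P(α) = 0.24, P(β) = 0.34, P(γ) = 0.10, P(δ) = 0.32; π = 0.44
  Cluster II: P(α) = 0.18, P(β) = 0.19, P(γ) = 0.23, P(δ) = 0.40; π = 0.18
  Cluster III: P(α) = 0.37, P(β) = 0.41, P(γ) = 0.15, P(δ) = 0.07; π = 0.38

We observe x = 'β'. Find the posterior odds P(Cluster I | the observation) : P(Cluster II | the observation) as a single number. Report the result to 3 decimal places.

Since P(k|x) ∝ P(Z=k) f_k(x), the posterior odds are P(Z=i) f_i(x) / (P(Z=j) f_j(x)).
Component likelihoods at x = 'β':
  f_I = P(β | comp) = 0.34
  f_II = P(β | comp) = 0.19
  f_III = P(β | comp) = 0.41
0.1496 / 0.0342 ≈ 4.374

4.374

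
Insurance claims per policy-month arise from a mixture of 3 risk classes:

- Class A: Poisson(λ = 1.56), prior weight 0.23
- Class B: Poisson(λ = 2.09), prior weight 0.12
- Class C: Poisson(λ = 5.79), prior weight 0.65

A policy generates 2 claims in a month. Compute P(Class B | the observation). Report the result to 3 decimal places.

0.260

By Bayes' theorem, P(k | x) = P(Z=k) f_k(x) / Σ_j P(Z=j) f_j(x).
Poisson probabilities:
  p_A = e^(−1.56)·1.56^2/2! = 0.255694
  p_B = e^(−2.09)·2.09^2/2! = 0.270139
  p_C = e^(−5.79)·5.79^2/2! = 0.0512581
Weight by the priors:
  P(Z=A)·p_A = 0.23 × 0.255694 = 0.0588095
  P(Z=B)·p_B = 0.12 × 0.270139 = 0.0324167
  P(Z=C)·p_C = 0.65 × 0.0512581 = 0.0333177
Evidence: 0.0588095 + 0.0324167 + 0.0333177 = 0.124544
Responsibility of Class B: 0.0324167 / 0.124544 ≈ 0.260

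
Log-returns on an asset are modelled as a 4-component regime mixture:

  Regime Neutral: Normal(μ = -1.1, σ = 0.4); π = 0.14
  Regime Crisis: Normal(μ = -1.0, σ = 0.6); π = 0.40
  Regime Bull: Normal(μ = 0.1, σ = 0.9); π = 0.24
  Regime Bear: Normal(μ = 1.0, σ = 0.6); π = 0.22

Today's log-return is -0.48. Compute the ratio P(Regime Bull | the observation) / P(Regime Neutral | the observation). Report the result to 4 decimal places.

Only the two components matter; the odds are (π_i f_i(x)) / (π_j f_j(x)).
Evaluate each component's likelihood at the observed value:
  f_Neutral = (1/(0.4·√(2π)))·exp(−(-0.48−-1.1)²/(2·0.4²)) = 0.997356·exp(-1.20125) = 0.300023
  f_Crisis = (1/(0.6·√(2π)))·exp(−(-0.48−-1.0)²/(2·0.6²)) = 0.664904·exp(-0.37556) = 0.456727
  f_Bull = (1/(0.9·√(2π)))·exp(−(-0.48−0.1)²/(2·0.9²)) = 0.443269·exp(-0.20765) = 0.360151
  f_Bear = (1/(0.6·√(2π)))·exp(−(-0.48−1.0)²/(2·0.6²)) = 0.664904·exp(-3.04222) = 0.031735
Odds = (0.24/0.14) × (0.360151/0.300023) = 1.71429 × 1.20041 ≈ 2.0579

2.0579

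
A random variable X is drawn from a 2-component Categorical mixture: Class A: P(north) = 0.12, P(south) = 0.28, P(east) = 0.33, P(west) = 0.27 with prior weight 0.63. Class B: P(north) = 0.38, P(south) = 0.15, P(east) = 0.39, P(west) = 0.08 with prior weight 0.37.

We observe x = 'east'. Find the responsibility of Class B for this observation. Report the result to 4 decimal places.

0.4097

Posterior ∝ prior × likelihood, so P(k | x) ∝ P(Z=k) f_k(x); normalise over all components.
Component likelihoods at x = 'east':
  L_A = P(east | comp) = 0.33
  L_B = P(east | comp) = 0.39
Unnormalised posteriors:
  P(Z=A)·L_A = 0.63 × 0.33 = 0.2079
  P(Z=B)·L_B = 0.37 × 0.39 = 0.1443
Marginal: 0.2079 + 0.1443 = 0.3522
So the posterior for Class B is 0.1443 / 0.3522 ≈ 0.4097.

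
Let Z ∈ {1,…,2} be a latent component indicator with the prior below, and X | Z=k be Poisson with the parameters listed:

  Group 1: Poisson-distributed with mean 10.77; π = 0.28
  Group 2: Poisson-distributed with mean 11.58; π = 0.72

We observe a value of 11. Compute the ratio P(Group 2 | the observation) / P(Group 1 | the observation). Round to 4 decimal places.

The posterior odds equal the prior odds times the likelihood ratio: (w_i/w_j)·(f_i(x)/f_j(x)).
Evaluate each component's likelihood at the observed value:
  f_1 = 0.119087
  f_2 = 0.117627
0.0846917 / 0.0333444 ≈ 2.5399

2.5399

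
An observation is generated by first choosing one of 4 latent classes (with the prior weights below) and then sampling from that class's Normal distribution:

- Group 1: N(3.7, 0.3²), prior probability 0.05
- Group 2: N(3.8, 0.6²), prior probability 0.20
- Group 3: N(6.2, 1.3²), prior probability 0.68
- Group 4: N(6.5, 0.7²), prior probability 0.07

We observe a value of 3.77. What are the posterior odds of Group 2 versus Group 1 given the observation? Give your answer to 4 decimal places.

2.0526

Since P(k|x) ∝ w_k f_k(x), the posterior odds are w_i f_i(x) / (w_j f_j(x)).
Evaluate each component's likelihood at the observed value:
  L_1 = (1/(0.3·√(2π)))·exp(−(3.77−3.7)²/(2·0.3²)) = 1.329808·exp(-0.02722) = 1.2941
  L_2 = (1/(0.6·√(2π)))·exp(−(3.77−3.8)²/(2·0.6²)) = 0.664904·exp(-0.00125) = 0.664073
  L_3 = (1/(1.3·√(2π)))·exp(−(3.77−6.2)²/(2·1.3²)) = 0.306879·exp(-1.74701) = 0.0534871
  L_4 = (1/(0.7·√(2π)))·exp(−(3.77−6.5)²/(2·0.7²)) = 0.569918·exp(-7.60500) = 0.000283794
Posterior odds = (w_2·L_2) / (w_1·L_1) = (0.20·0.664073) / (0.05·1.2941) = 0.132815 / 0.0647048 ≈ 2.0526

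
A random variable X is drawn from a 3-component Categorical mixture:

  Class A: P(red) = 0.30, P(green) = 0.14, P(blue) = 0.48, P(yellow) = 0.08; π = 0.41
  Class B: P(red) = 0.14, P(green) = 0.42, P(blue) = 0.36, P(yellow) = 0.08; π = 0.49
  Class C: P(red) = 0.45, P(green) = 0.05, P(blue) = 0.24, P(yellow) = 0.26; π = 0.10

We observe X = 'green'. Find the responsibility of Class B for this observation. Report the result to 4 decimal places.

0.7673

The responsibility of component k is P(Z=k) f_k(x) divided by Σ_j P(Z=j) f_j(x).
Evaluate each component's likelihood at the observed value:
  L_A = P(green | comp) = 0.14
  L_B = P(green | comp) = 0.42
  L_C = P(green | comp) = 0.05
Prior × likelihood for each component:
  P(Z=A)·L_A = 0.41 × 0.14 = 0.0574
  P(Z=B)·L_B = 0.49 × 0.42 = 0.2058
  P(Z=C)·L_C = 0.10 × 0.05 = 0.005
Denominator: 0.0574 + 0.2058 + 0.005 = 0.2682
P(Class B | the observation) = 0.2058 / 0.2682 ≈ 0.7673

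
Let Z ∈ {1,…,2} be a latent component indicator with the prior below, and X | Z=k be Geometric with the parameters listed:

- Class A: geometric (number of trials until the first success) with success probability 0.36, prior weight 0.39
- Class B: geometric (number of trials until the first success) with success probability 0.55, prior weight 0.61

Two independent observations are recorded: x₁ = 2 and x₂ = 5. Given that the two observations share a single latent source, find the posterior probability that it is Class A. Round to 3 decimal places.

0.614

The responsibility of component k is w_k f_k(x) divided by Σ_j w_j f_j(x).
Since both observations come from the same component, the likelihood for component k is f_k(x₁)·f_k(x₂).
  L_A = [0.2304] × [0.060398] = 0.0139157
  L_B = [0.2475] × [0.0225534] = 0.00558198
Unnormalised posteriors:
  w_A·L_A = 0.39 × 0.0139157 = 0.00542712
  w_B·L_B = 0.61 × 0.00558198 = 0.00340501
Denominator: 0.00542712 + 0.00340501 = 0.00883213
P(Class A | x) = 0.00542712 / 0.00883213 ≈ 0.614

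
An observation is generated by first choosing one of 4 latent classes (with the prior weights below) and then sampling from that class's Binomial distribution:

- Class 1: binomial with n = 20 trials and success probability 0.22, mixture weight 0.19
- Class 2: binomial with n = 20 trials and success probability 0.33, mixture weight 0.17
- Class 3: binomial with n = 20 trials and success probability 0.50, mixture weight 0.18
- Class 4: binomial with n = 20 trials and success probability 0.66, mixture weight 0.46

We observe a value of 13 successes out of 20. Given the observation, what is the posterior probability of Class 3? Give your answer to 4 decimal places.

P(component k | x) = P(Z=k)·f_k(x) / marginal(x), where marginal(x) = Σ_j P(Z=j)·f_j(x).
Binomial probabilities:
  L_1 = C(20,13)·0.22^13·0.78^7 = 77520·2.8281e-09·0.175656 = 3.85098e-05
  L_2 = C(20,13)·0.33^13·0.67^7 = 77520·5.50404e-07·0.0606071 = 0.00258594
  L_3 = C(20,13)·0.50^13·0.50^7 = 77520·0.00012207·0.0078125 = 0.0739288
  L_4 = C(20,13)·0.66^13·0.34^7 = 77520·0.00450891·0.000525234 = 0.183585
Prior × likelihood for each component:
  P(Z=1)·L_1 = 0.19 × 3.85098e-05 = 7.31685e-06
  P(Z=2)·L_2 = 0.17 × 0.00258594 = 0.00043961
  P(Z=3)·L_3 = 0.18 × 0.0739288 = 0.0133072
  P(Z=4)·L_4 = 0.46 × 0.183585 = 0.0844491
Evidence: 7.31685e-06 + 0.00043961 + 0.0133072 + 0.0844491 = 0.0982032
P(Class 3 | data) = 0.0133072 / 0.0982032 ≈ 0.1355

0.1355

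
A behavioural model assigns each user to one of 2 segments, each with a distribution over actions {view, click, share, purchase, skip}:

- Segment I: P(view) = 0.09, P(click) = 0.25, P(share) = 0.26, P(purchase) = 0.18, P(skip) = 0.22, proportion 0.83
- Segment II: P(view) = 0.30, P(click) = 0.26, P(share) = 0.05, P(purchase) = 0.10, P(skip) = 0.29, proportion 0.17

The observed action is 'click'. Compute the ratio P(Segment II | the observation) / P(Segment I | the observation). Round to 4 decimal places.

Posterior odds = (π_i f_i(x)) / (π_j f_j(x)); the normalising sum cancels.
Categorical probabilities:
  p_I = 0.25
  p_II = 0.26
Posterior odds = (π_II·p_II) / (π_I·p_I) = (0.17·0.26) / (0.83·0.25) = 0.0442 / 0.2075 ≈ 0.2130

0.2130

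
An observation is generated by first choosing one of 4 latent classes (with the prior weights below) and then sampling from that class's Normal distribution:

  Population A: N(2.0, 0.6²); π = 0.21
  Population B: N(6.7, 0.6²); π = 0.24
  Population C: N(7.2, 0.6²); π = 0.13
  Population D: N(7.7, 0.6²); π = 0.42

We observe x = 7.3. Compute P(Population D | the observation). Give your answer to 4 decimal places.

Apply Bayes' rule: the posterior for each component is proportional to its prior times its likelihood at x.
Normal densities:
  f_A = (1/(0.6·√(2π)))·exp(−(7.3−2.0)²/(2·0.6²)) = 0.664904·exp(-39.01389) = 7.57255e-18
  f_B = (1/(0.6·√(2π)))·exp(−(7.3−6.7)²/(2·0.6²)) = 0.664904·exp(-0.50000) = 0.403285
  f_C = (1/(0.6·√(2π)))·exp(−(7.3−7.2)²/(2·0.6²)) = 0.664904·exp(-0.01389) = 0.655733
  f_D = (1/(0.6·√(2π)))·exp(−(7.3−7.7)²/(2·0.6²)) = 0.664904·exp(-0.22222) = 0.532413
Unnormalised posteriors:
  P(Z=A)·f_A = 0.21 × 7.57255e-18 = 1.59024e-18
  P(Z=B)·f_B = 0.24 × 0.403285 = 0.0967883
  P(Z=C)·f_C = 0.13 × 0.655733 = 0.0852453
  P(Z=D)·f_D = 0.42 × 0.532413 = 0.223614
Evidence: 1.59024e-18 + 0.0967883 + 0.0852453 + 0.223614 = 0.405647
So the posterior for Population D is 0.223614 / 0.405647 ≈ 0.5513.

0.5513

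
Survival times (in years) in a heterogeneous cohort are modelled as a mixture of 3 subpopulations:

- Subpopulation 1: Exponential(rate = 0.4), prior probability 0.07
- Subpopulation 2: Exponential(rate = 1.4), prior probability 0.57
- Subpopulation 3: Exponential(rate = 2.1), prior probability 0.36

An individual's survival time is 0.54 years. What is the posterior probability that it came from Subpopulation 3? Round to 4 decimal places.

0.3798

P(component k | x) = π_k·f_k(x) / marginal(x), where marginal(x) = Σ_j π_j·f_j(x).
Component likelihoods at x = 0.54 years:
  L_1 = 0.322294
  L_2 = 0.657357
  L_3 = 0.675662
Prior × likelihood for each component:
  π_1·L_1 = 0.07 × 0.322294 = 0.0225606
  π_2·L_2 = 0.57 × 0.657357 = 0.374694
  π_3·L_3 = 0.36 × 0.675662 = 0.243238
Sum: 0.0225606 + 0.374694 + 0.243238 = 0.640492
Responsibility of Subpopulation 3: 0.243238 / 0.640492 ≈ 0.3798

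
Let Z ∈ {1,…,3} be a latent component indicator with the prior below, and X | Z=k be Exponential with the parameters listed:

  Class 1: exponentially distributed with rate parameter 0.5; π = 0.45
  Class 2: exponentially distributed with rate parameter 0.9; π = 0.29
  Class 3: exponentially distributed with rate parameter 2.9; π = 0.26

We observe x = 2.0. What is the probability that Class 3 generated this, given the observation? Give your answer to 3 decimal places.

0.018

The responsibility of component k is w_k f_k(x) divided by Σ_j w_j f_j(x).
Component likelihoods at x = 2.0:
  p_1 = 0.18394
  p_2 = 0.148769
  p_3 = 0.00877991
Prior × likelihood for each component:
  w_1·p_1 = 0.45 × 0.18394 = 0.0827729
  w_2·p_2 = 0.29 × 0.148769 = 0.043143
  w_3·p_3 = 0.26 × 0.00877991 = 0.00228278
Evidence: 0.0827729 + 0.043143 + 0.00228278 = 0.128199
P(Class 3 | x) = 0.00228278 / 0.128199 ≈ 0.018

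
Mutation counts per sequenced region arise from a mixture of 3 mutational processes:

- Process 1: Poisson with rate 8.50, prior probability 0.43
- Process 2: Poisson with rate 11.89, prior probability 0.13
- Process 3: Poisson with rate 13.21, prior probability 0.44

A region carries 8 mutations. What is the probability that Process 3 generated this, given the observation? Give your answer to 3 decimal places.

0.214

By Bayes' theorem, P(k | x) = π_k f_k(x) / Σ_j π_j f_j(x).
Poisson probabilities:
  f_1 = 0.137508
  f_2 = 0.0679474
  f_3 = 0.0421378
Weight by the priors:
  π_1·f_1 = 0.43 × 0.137508 = 0.0591284
  π_2·f_2 = 0.13 × 0.0679474 = 0.00883316
  π_3·f_3 = 0.44 × 0.0421378 = 0.0185406
Marginal: 0.0591284 + 0.00883316 + 0.0185406 = 0.0865022
P(Process 3 | x) = 0.0185406 / 0.0865022 ≈ 0.214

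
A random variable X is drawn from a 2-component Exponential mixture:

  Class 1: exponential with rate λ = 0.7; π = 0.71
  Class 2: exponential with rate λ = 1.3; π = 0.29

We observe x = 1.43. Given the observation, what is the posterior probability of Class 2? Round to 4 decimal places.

0.2434

The responsibility of component k is π_k f_k(x) divided by Σ_j π_j f_j(x).
Component likelihoods at x = 1.43:
  f_1 = 0.7·e^(−0.7·1.43) = 0.7·e^(−1.0010) = 0.257258
  f_2 = 1.3·e^(−1.3·1.43) = 1.3·e^(−1.8590) = 0.202577
Multiply by the mixture weights:
  π_1·f_1 = 0.71 × 0.257258 = 0.182653
  π_2·f_2 = 0.29 × 0.202577 = 0.0587473
Marginal: 0.182653 + 0.0587473 = 0.241401
So the posterior for Class 2 is 0.0587473 / 0.241401 ≈ 0.2434.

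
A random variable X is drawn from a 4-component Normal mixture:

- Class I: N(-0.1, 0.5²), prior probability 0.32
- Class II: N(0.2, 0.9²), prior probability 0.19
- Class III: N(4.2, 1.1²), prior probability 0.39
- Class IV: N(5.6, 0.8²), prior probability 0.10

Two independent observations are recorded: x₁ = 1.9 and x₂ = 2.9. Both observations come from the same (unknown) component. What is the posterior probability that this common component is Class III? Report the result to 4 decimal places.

Posterior ∝ prior × likelihood, so P(k | x) ∝ π_k f_k(x); normalise over all components.
Since both observations come from the same component, the likelihood for component k is f_k(x₁)·f_k(x₂).
  p_I = [(1/(0.5·√(2π)))·exp(−(1.9−-0.1)²/(2·0.5²)) = 0.797885·exp(-8.00000) = 0.00026766] × [1.21518e-08] = 3.25255e-12
  p_II = [(1/(0.9·√(2π)))·exp(−(1.9−0.2)²/(2·0.9²)) = 0.443269·exp(-1.78395) = 0.0744574] × [0.00492428] = 0.000366649
  p_III = [(1/(1.1·√(2π)))·exp(−(1.9−4.2)²/(2·1.1²)) = 0.362675·exp(-2.18595) = 0.0407541] × [0.180397] = 0.00735191
  p_IV = [(1/(0.8·√(2π)))·exp(−(1.9−5.6)²/(2·0.8²)) = 0.498678·exp(-10.69531) = 1.12955e-05] × [0.0016764] = 1.89357e-08
Multiply by the mixture weights:
  π_I·p_I = 0.32 × 3.25255e-12 = 1.04082e-12
  π_II·p_II = 0.19 × 0.000366649 = 6.96632e-05
  π_III·p_III = 0.39 × 0.00735191 = 0.00286725
  π_IV·p_IV = 0.10 × 1.89357e-08 = 1.89357e-09
Denominator: 1.04082e-12 + 6.96632e-05 + 0.00286725 + 1.89357e-09 = 0.00293691
So the posterior for Class III is 0.00286725 / 0.00293691 ≈ 0.9763.

0.9763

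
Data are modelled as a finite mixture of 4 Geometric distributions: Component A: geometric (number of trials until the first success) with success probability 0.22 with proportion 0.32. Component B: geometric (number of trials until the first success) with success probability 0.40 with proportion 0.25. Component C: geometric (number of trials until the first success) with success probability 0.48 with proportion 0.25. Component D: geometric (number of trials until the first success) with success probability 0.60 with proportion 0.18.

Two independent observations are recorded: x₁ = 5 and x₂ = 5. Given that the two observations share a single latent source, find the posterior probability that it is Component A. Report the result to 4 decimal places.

0.6749

By Bayes' theorem, P(k | x) = P(Z=k) f_k(x) / Σ_j P(Z=j) f_j(x).
Since both observations come from the same component, the likelihood for component k is f_k(x₁)·f_k(x₂).
  L_A = [0.0814331] × [0.0814331] = 0.00663135
  L_B = [0.05184] × [0.05184] = 0.00268739
  L_C = [0.0350958] × [0.0350958] = 0.00123171
  L_D = [0.01536] × [0.01536] = 0.00023593
Unnormalised posteriors:
  P(Z=A)·L_A = 0.32 × 0.00663135 = 0.00212203
  P(Z=B)·L_B = 0.25 × 0.00268739 = 0.000671846
  P(Z=C)·L_C = 0.25 × 0.00123171 = 0.000307928
  P(Z=D)·L_D = 0.18 × 0.00023593 = 4.24673e-05
Denominator: 0.00212203 + 0.000671846 + 0.000307928 + 4.24673e-05 = 0.00314427
So the posterior for Component A is 0.00212203 / 0.00314427 ≈ 0.6749.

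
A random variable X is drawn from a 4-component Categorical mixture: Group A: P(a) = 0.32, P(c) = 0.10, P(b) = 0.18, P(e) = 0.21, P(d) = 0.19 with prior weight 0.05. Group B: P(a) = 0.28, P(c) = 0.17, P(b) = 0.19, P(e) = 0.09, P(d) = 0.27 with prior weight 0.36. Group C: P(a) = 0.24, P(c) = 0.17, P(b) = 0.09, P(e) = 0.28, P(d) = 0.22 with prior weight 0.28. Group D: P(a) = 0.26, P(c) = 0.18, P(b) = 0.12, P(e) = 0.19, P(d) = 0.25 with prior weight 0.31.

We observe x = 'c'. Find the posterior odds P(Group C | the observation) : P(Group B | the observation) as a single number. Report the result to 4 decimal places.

0.7778

Since P(k|x) ∝ π_k f_k(x), the posterior odds are π_i f_i(x) / (π_j f_j(x)).
Categorical probabilities:
  f_A = P(c | comp) = 0.10
  f_B = P(c | comp) = 0.17
  f_C = P(c | comp) = 0.17
  f_D = P(c | comp) = 0.18
0.0476 / 0.0612 ≈ 0.7778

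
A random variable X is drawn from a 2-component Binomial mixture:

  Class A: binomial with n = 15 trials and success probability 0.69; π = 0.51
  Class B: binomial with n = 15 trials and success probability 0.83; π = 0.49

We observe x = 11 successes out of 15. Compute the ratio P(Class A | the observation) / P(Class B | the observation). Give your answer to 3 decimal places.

Posterior odds = (π_i f_i(x)) / (π_j f_j(x)); the normalising sum cancels.
Evaluate each component's likelihood at the observed value:
  f_A = 0.212774
  f_B = 0.146821
0.108515 / 0.0719422 ≈ 1.508

1.508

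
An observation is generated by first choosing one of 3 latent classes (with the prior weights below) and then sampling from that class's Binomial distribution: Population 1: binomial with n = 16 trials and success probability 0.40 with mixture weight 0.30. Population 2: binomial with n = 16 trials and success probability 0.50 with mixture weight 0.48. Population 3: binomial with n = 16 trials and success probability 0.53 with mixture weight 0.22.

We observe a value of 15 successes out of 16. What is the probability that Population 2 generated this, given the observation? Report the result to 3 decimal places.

Apply Bayes' rule: the posterior for each component is proportional to its prior times its likelihood at x.
Binomial probabilities:
  p_1 = 1.03079e-05
  p_2 = 0.000244141
  p_3 = 0.000549991
Weight by the priors:
  P(Z=1)·p_1 = 0.30 × 1.03079e-05 = 3.09238e-06
  P(Z=2)·p_2 = 0.48 × 0.000244141 = 0.000117187
  P(Z=3)·p_3 = 0.22 × 0.000549991 = 0.000120998
Marginal: 3.09238e-06 + 0.000117187 + 0.000120998 = 0.000241278
So the posterior for Population 2 is 0.000117187 / 0.000241278 ≈ 0.486.

0.486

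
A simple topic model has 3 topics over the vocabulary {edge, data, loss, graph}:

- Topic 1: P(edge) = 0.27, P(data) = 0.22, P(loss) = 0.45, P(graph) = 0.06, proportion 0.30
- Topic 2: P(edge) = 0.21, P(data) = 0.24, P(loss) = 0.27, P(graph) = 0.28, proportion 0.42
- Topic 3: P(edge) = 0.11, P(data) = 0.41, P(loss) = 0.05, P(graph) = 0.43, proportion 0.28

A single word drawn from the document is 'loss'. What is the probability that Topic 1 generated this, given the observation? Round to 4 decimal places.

By Bayes' theorem, P(k | x) = P(Z=k) f_k(x) / Σ_j P(Z=j) f_j(x).
Categorical probabilities:
  f_1 = 0.45
  f_2 = 0.27
  f_3 = 0.05
Prior × likelihood for each component:
  P(Z=1)·f_1 = 0.30 × 0.45 = 0.135
  P(Z=2)·f_2 = 0.42 × 0.27 = 0.1134
  P(Z=3)·f_3 = 0.28 × 0.05 = 0.014
Evidence: 0.135 + 0.1134 + 0.014 = 0.2624
P(Topic 1 | x) = 0.135 / 0.2624 ≈ 0.5145

0.5145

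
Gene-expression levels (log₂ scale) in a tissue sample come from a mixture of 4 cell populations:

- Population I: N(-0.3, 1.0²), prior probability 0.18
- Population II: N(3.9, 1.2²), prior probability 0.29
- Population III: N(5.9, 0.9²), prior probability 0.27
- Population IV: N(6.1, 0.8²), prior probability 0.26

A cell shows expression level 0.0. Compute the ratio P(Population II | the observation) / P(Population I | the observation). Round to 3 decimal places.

The posterior odds equal the prior odds times the likelihood ratio: (w_i/w_j)·(f_i(x)/f_j(x)).
Normal densities:
  f_I = (1/(1.0·√(2π)))·exp(−(0.0−-0.3)²/(2·1.0²)) = 0.398942·exp(-0.04500) = 0.381388
  f_II = (1/(1.2·√(2π)))·exp(−(0.0−3.9)²/(2·1.2²)) = 0.332452·exp(-5.28125) = 0.00169087
  f_III = (1/(0.9·√(2π)))·exp(−(0.0−5.9)²/(2·0.9²)) = 0.443269·exp(-21.48765) = 2.06394e-10
  f_IV = (1/(0.8·√(2π)))·exp(−(0.0−6.1)²/(2·0.8²)) = 0.498678·exp(-29.07031) = 1.18234e-13
Posterior odds = (w_II·f_II) / (w_I·f_I) = (0.29·0.00169087) / (0.18·0.381388) = 0.000490353 / 0.0686498 ≈ 0.007

0.007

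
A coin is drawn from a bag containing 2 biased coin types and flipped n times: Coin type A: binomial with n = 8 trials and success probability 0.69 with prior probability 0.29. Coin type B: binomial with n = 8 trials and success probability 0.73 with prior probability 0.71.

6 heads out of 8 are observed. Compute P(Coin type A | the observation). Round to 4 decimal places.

Posterior ∝ prior × likelihood, so P(k | x) ∝ w_k f_k(x); normalise over all components.
Component likelihoods at x = 6 heads out of 8:
  f_A = 0.290386
  f_B = 0.308903
Weight by the priors:
  w_A·f_A = 0.29 × 0.290386 = 0.084212
  w_B·f_B = 0.71 × 0.308903 = 0.219321
Marginal: 0.084212 + 0.219321 = 0.303533
So the posterior for Coin type A is 0.084212 / 0.303533 ≈ 0.2774.

0.2774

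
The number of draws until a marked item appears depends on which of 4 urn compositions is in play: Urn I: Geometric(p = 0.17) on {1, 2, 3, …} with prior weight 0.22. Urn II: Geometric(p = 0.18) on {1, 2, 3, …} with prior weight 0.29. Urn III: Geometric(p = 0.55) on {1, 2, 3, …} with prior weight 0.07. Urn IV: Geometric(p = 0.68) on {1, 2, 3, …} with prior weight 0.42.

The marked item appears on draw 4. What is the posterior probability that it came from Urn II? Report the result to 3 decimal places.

P(component k | x) = π_k·f_k(x) / marginal(x), where marginal(x) = Σ_j π_j·f_j(x).
Evaluate each component's likelihood at the observed value:
  f_I = 0.0972038
  f_II = 0.0992462
  f_III = 0.0501187
  f_IV = 0.0222822
Weight by the priors:
  π_I·f_I = 0.22 × 0.0972038 = 0.0213848
  π_II·f_II = 0.29 × 0.0992462 = 0.0287814
  π_III·f_III = 0.07 × 0.0501187 = 0.00350831
  π_IV·f_IV = 0.42 × 0.0222822 = 0.00935854
Denominator: 0.0213848 + 0.0287814 + 0.00350831 + 0.00935854 = 0.0630331
P(Urn II | x) ≈ 0.457

0.457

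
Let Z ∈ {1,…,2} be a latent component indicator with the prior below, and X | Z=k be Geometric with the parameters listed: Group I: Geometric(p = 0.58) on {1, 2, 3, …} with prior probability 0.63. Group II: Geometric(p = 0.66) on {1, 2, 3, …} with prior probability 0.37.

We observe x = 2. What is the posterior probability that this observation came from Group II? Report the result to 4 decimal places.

Apply Bayes' rule: the posterior for each component is proportional to its prior times its likelihood at x.
Component likelihoods at x = 2:
  p_I = 0.2436
  p_II = 0.2244
Prior × likelihood for each component:
  π_I·p_I = 0.63 × 0.2436 = 0.153468
  π_II·p_II = 0.37 × 0.2244 = 0.083028
Evidence: 0.153468 + 0.083028 = 0.236496
P(Group II | the observation) = 0.083028 / 0.236496 ≈ 0.3511

0.3511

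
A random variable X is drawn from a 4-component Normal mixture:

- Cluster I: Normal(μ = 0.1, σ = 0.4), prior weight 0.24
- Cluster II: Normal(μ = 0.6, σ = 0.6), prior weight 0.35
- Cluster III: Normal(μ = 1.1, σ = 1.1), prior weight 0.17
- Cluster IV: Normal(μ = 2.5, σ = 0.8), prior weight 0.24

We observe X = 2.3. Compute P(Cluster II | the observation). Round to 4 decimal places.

P(component k | x) = π_k·f_k(x) / marginal(x), where marginal(x) = Σ_j π_j·f_j(x).
Normal densities:
  f_I = (1/(0.4·√(2π)))·exp(−(2.3−0.1)²/(2·0.4²)) = 0.997356·exp(-15.12500) = 2.69244e-07
  f_II = (1/(0.6·√(2π)))·exp(−(2.3−0.6)²/(2·0.6²)) = 0.664904·exp(-4.01389) = 0.0120102
  f_III = (1/(1.1·√(2π)))·exp(−(2.3−1.1)²/(2·1.1²)) = 0.362675·exp(-0.59504) = 0.20003
  f_IV = (1/(0.8·√(2π)))·exp(−(2.3−2.5)²/(2·0.8²)) = 0.498678·exp(-0.03125) = 0.483335
Weight by the priors:
  π_I·f_I = 0.24 × 2.69244e-07 = 6.46186e-08
  π_II·f_II = 0.35 × 0.0120102 = 0.00420356
  π_III·f_III = 0.17 × 0.20003 = 0.034005
  π_IV·f_IV = 0.24 × 0.483335 = 0.116
Sum: 6.46186e-08 + 0.00420356 + 0.034005 + 0.116 = 0.154209
Responsibility of Cluster II: 0.00420356 / 0.154209 ≈ 0.0273

0.0273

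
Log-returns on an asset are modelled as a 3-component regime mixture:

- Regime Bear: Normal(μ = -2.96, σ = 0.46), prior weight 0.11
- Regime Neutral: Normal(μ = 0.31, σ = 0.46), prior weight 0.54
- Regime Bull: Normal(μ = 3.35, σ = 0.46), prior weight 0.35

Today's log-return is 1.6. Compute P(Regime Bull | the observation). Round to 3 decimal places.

Apply Bayes' rule: the posterior for each component is proportional to its prior times its likelihood at x.
Component likelihoods at x = 1.6:
  f_Bear = 3.97588e-22
  f_Neutral = 0.0169991
  f_Bull = 0.000624262
Weight by the priors:
  w_Bear·f_Bear = 0.11 × 3.97588e-22 = 4.37347e-23
  w_Neutral·f_Neutral = 0.54 × 0.0169991 = 0.00917953
  w_Bull·f_Bull = 0.35 × 0.000624262 = 0.000218492
Denominator: 4.37347e-23 + 0.00917953 + 0.000218492 = 0.00939802
P(Regime Bull | 1.6) = 0.000218492 / 0.00939802 ≈ 0.023

0.023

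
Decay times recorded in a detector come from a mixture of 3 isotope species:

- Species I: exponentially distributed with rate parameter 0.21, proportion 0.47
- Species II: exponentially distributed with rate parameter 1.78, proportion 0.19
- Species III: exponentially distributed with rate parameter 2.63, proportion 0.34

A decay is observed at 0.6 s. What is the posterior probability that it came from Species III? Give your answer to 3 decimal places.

0.476

By Bayes' theorem, P(k | x) = P(Z=k) f_k(x) / Σ_j P(Z=j) f_j(x).
Evaluate each component's likelihood at the observed value:
  L_I = 0.185139
  L_II = 0.611777
  L_III = 0.542799
Weight by the priors:
  P(Z=I)·L_I = 0.47 × 0.185139 = 0.0870154
  P(Z=II)·L_II = 0.19 × 0.611777 = 0.116238
  P(Z=III)·L_III = 0.34 × 0.542799 = 0.184552
Sum: 0.0870154 + 0.116238 + 0.184552 = 0.387805
P(Species III | 0.6 s) = 0.184552 / 0.387805 ≈ 0.476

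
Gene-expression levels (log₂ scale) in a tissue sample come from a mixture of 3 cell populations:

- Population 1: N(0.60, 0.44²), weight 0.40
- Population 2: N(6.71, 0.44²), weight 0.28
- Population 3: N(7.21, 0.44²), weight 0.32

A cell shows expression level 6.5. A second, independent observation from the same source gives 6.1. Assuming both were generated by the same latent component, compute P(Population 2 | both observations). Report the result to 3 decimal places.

Apply Bayes' rule: the posterior for each component is proportional to its prior times its likelihood at x.
Since both observations come from the same component, the likelihood for component k is f_k(x₁)·f_k(x₂).
  L_1 = [(1/(0.44·√(2π)))·exp(−(6.5−0.60)²/(2·0.44²)) = 0.906687·exp(-89.90186) = 8.19551e-40] × [1.06709e-34] = 8.74534e-74
  L_2 = [(1/(0.44·√(2π)))·exp(−(6.5−6.71)²/(2·0.44²)) = 0.906687·exp(-0.11389) = 0.809084] × [0.346816] = 0.280603
  L_3 = [(1/(0.44·√(2π)))·exp(−(6.5−7.21)²/(2·0.44²)) = 0.906687·exp(-1.30191) = 0.246629] × [0.037627] = 0.00927991
Weight by the priors:
  w_1·L_1 = 0.40 × 8.74534e-74 = 3.49814e-74
  w_2·L_2 = 0.28 × 0.280603 = 0.078569
  w_3·L_3 = 0.32 × 0.00927991 = 0.00296957
Normaliser: 3.49814e-74 + 0.078569 + 0.00296957 = 0.0815385
So the posterior for Population 2 is 0.078569 / 0.0815385 ≈ 0.964.

0.964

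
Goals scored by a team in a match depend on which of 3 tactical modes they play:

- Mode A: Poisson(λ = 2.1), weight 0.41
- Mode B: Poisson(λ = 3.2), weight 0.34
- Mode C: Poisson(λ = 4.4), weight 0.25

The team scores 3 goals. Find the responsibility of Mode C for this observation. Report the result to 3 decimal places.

0.221

The responsibility of component k is P(Z=k) f_k(x) divided by Σ_j P(Z=j) f_j(x).
Component likelihoods at x = 3 goals:
  L_A = e^(−2.1)·2.1^3/3! = 0.189011
  L_B = e^(−3.2)·3.2^3/3! = 0.222616
  L_C = e^(−4.4)·4.4^3/3! = 0.174305
Prior × likelihood for each component:
  P(Z=A)·L_A = 0.41 × 0.189011 = 0.0774947
  P(Z=B)·L_B = 0.34 × 0.222616 = 0.0756894
  P(Z=C)·L_C = 0.25 × 0.174305 = 0.0435764
Sum: 0.0774947 + 0.0756894 + 0.0435764 = 0.196761
P(Mode C | 3 goals) ≈ 0.221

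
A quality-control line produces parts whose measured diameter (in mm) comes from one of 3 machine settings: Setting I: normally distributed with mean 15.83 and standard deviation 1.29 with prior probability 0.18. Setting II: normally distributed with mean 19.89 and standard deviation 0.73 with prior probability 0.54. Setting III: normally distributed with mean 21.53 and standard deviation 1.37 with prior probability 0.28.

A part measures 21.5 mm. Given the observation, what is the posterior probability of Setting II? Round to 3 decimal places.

0.241

The responsibility of component k is w_k f_k(x) divided by Σ_j w_j f_j(x).
Component likelihoods at x = 21.5 mm:
  f_I = (1/(1.29·√(2π)))·exp(−(21.5−15.83)²/(2·1.29²)) = 0.309258·exp(-9.65955) = 1.97348e-05
  f_II = (1/(0.73·√(2π)))·exp(−(21.5−19.89)²/(2·0.73²)) = 0.546496·exp(-2.43207) = 0.0480123
  f_III = (1/(1.37·√(2π)))·exp(−(21.5−21.53)²/(2·1.37²)) = 0.291199·exp(-0.00024) = 0.291129
Prior × likelihood for each component:
  w_I·f_I = 0.18 × 1.97348e-05 = 3.55227e-06
  w_II·f_II = 0.54 × 0.0480123 = 0.0259267
  w_III·f_III = 0.28 × 0.291129 = 0.0815161
Marginal: 3.55227e-06 + 0.0259267 + 0.0815161 = 0.107446
P(Setting II | x) ≈ 0.241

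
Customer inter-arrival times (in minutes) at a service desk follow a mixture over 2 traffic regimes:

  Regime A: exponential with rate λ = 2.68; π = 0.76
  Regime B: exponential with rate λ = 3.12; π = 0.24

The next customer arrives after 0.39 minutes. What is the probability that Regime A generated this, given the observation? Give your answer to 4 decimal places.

Apply Bayes' rule: the posterior for each component is proportional to its prior times its likelihood at x.
Evaluate each component's likelihood at the observed value:
  p_A = 0.942346
  p_B = 0.92407
Prior × likelihood for each component:
  w_A·p_A = 0.76 × 0.942346 = 0.716183
  w_B·p_B = 0.24 × 0.92407 = 0.221777
Marginal: 0.716183 + 0.221777 = 0.93796
P(Regime A | the observation) = 0.716183 / 0.93796 ≈ 0.7636

0.7636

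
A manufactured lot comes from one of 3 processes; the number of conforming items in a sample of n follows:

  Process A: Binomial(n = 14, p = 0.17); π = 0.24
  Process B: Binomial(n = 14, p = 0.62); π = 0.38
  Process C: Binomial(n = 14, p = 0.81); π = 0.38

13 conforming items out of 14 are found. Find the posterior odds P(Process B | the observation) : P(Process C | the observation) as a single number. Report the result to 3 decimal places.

Since P(k|x) ∝ π_k f_k(x), the posterior odds are π_i f_i(x) / (π_j f_j(x)).
Evaluate each component's likelihood at the observed value:
  f_A = C(14,13)·0.17^13·0.83^1 = 14·9.90458e-11·0.83 = 1.15091e-09
  f_B = C(14,13)·0.62^13·0.38^1 = 14·0.00200029·0.38 = 0.0106415
  f_C = C(14,13)·0.81^13·0.19^1 = 14·0.0646108·0.19 = 0.171865
Odds = (0.38/0.38) × (0.0106415/0.171865) = 1 × 0.061918 ≈ 0.062

0.062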